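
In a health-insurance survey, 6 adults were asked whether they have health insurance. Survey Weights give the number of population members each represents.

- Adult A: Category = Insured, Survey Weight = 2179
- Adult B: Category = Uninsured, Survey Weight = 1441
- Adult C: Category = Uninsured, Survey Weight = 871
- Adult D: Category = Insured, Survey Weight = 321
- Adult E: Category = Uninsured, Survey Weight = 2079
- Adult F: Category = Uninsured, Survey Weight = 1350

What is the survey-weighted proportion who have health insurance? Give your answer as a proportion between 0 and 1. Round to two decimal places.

0.30

Sum of weights for 'Insured' = 2179 + 321 = 2500
Total weight = 2179 + 1441 + 871 + 321 + 2079 + 1350 = 8241
Weighted proportion = 2500 / 8241 = 0.30336124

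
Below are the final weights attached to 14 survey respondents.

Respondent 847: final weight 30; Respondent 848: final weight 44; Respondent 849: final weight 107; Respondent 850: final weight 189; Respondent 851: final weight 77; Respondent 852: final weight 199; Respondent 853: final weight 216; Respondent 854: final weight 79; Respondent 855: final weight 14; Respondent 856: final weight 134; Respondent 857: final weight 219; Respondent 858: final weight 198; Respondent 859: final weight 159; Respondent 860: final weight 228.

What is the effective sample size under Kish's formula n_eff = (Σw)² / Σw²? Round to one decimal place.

10.8

Σ wᵢ = 1893
Σ wᵢ² = 331015
n_eff = 1893² / 331015 = 3583449 / 331015 = 10.825639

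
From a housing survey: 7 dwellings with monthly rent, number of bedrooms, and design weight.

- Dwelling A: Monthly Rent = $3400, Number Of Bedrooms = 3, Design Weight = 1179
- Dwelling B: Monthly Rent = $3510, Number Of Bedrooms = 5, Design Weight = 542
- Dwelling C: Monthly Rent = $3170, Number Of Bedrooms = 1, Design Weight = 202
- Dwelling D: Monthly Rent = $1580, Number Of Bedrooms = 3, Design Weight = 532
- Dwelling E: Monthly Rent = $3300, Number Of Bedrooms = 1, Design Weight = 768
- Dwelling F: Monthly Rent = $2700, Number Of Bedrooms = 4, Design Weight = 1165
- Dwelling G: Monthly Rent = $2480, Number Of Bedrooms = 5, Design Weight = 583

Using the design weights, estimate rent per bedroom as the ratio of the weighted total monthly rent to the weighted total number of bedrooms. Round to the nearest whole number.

886

Σ wᵢ·y = 3400×1179 + 3510×542 + 3170×202 + 1580×532 + 3300×768 + 2700×1165 + 2480×583
  = 4008600 + 1902420 + 640340 + 840560 + 2534400 + 3145500 + 1445840 = 14517660
Σ wᵢ·x = 3×1179 + 5×542 + 1×202 + 3×532 + 1×768 + 4×1165 + 5×583
  = 16388
Ratio = 14517660 / 16388 = 885.87137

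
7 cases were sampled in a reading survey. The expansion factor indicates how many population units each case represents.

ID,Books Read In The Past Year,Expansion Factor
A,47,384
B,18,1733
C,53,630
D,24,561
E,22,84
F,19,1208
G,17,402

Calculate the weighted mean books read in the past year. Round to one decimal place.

25.5

Weighted sum = 47×384 + 18×1733 + 53×630 + 24×561 + 22×84 + 19×1208 + 17×402
  = 18048 + 31194 + 33390 + 13464 + 1848 + 22952 + 6834 = 127730
Sum of weights = 384 + 1733 + 630 + 561 + 84 + 1208 + 402 = 5002
Weighted mean = 127730 / 5002 = 25.535786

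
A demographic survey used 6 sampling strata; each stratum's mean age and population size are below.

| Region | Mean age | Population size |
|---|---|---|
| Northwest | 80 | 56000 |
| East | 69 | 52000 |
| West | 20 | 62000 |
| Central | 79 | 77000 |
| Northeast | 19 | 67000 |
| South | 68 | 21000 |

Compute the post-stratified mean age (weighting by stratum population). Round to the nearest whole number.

54

Σ Nₕ·x̄ₕ = 80×56000 + 69×52000 + 20×62000 + 79×77000 + 19×67000 + 68×21000
  = 18092000
Σ Nₕ = 335000
Overall mean = 18092000 / 335000 = 54.00597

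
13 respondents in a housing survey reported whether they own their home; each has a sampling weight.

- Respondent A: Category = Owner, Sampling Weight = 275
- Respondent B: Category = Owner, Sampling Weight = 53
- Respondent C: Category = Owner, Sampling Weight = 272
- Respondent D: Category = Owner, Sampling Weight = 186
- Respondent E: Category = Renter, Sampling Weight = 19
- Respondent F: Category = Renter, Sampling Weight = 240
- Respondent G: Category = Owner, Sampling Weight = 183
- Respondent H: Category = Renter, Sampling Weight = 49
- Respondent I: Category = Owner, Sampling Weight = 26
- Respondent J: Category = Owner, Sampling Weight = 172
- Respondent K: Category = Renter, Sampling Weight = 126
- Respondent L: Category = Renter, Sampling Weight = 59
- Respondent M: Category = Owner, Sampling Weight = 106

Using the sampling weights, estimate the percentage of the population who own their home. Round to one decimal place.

Sum of weights for 'Owner' = 275 + 53 + 272 + 186 + 183 + 26 + 172 + 106 = 1273
Total weight = 1766
Weighted proportion = 1273 / 1766 = 0.72083805 → 72.083805%

72.1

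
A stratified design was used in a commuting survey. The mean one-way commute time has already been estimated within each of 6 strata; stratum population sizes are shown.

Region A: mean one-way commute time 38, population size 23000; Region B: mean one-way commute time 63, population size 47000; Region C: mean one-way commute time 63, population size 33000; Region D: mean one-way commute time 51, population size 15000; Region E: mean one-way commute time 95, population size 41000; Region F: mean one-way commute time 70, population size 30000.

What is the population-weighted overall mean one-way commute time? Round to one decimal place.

Σ Nₕ·x̄ₕ = 38×23000 + 63×47000 + 63×33000 + 51×15000 + 95×41000 + 70×30000
  = 874000 + 2961000 + 2079000 + 765000 + 3895000 + 2100000 = 12674000
Σ Nₕ = 23000 + 47000 + 33000 + 15000 + 41000 + 30000 = 189000
Overall mean = 12674000 / 189000 = 67.058201

67.1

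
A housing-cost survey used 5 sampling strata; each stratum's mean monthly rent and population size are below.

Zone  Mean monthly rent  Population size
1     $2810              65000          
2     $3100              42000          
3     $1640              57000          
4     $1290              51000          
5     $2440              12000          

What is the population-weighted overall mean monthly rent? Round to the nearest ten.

2210

Σ Nₕ·x̄ₕ = 2810×65000 + 3100×42000 + 1640×57000 + 1290×51000 + 2440×12000
  = 182650000 + 130200000 + 93480000 + 65790000 + 29280000 = 501400000
Σ Nₕ = 65000 + 42000 + 57000 + 51000 + 12000 = 227000
Overall mean = 501400000 / 227000 = 2208.8106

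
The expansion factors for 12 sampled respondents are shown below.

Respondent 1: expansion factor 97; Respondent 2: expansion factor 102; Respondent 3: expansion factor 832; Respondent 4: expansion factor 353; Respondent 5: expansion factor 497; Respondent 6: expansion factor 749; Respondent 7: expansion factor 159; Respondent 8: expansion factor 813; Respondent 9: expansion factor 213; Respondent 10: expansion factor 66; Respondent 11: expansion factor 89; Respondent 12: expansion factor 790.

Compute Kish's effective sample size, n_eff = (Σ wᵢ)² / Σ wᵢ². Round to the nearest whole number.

8

Σ wᵢ = 97 + 102 + 832 + 353 + 497 + 749 + 159 + 813 + 213 + 66 + 89 + 790 = 4760
Σ wᵢ² = 3012652
n_eff = 4760² / 3012652 = 22657600 / 3012652 = 7.5208155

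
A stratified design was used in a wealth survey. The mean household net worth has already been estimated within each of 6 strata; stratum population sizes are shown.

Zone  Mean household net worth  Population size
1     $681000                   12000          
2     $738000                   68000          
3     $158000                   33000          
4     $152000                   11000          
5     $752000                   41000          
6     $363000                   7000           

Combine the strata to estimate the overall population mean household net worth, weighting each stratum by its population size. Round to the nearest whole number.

Σ Nₕ·x̄ₕ = 681000×12000 + 738000×68000 + 158000×33000 + 152000×11000 + 752000×41000 + 363000×7000
  = 8172000000 + 50184000000 + 5214000000 + 1672000000 + 30832000000 + 2541000000 = 98615000000
Σ Nₕ = 12000 + 68000 + 33000 + 11000 + 41000 + 7000 = 172000
Overall mean = 98615000000 / 172000 = 573343.02

573343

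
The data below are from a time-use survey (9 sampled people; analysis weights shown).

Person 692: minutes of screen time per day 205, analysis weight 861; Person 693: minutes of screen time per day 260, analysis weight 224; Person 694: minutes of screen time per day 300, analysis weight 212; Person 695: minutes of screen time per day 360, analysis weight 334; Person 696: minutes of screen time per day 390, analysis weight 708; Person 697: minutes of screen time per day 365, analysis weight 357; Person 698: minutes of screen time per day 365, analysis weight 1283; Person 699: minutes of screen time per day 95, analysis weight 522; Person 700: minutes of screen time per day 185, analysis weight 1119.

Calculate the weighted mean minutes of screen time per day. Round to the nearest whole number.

Weighted sum = 205×861 + 260×224 + 300×212 + 360×334 + 390×708 + 365×357 + 365×1283 + 95×522 + 185×1119
  = 1549910
Sum of weights = 861 + 224 + 212 + 334 + 708 + 357 + 1283 + 522 + 1119 = 5620
Weighted mean = 1549910 / 5620 = 275.7847

276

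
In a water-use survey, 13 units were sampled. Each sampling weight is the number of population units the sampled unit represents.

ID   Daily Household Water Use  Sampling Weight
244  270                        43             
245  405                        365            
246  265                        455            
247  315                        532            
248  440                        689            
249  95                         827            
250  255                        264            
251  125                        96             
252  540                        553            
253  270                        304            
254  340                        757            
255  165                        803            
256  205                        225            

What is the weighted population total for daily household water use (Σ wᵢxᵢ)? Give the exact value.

1725335

Weighted total = 1725335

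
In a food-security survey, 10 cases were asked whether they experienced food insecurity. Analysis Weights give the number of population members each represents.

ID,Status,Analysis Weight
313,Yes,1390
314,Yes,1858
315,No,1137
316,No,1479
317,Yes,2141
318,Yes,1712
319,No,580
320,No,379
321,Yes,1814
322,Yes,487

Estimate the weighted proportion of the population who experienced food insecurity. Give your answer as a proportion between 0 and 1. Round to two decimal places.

0.72

Sum of weights for 'Yes' = 1390 + 1858 + 2141 + 1712 + 1814 + 487 = 9402
Total weight = 12977
Weighted proportion = 9402 / 12977 = 0.7245126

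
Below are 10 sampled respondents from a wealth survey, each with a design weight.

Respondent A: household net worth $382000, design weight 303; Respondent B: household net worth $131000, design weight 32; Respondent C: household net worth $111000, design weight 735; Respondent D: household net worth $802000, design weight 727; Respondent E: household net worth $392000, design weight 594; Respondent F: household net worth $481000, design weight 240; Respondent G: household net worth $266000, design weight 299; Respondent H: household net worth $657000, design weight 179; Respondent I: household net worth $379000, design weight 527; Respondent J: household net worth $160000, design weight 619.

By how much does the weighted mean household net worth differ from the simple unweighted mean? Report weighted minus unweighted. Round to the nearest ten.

Unweighted sum = 382000 + 131000 + 111000 + 802000 + 392000 + 481000 + 266000 + 657000 + 379000 + 160000 = 3761000
Unweighted mean = 3761000 / 10 = 376100
Weighted sum = 382000×303 + 131000×32 + 111000×735 + 802000×727 + 392000×594 + 481000×240 + 266000×299 + 657000×179 + 379000×527 + 160000×619
  = 115746000 + 4192000 + 81585000 + 583054000 + 232848000 + 115440000 + 79534000 + 117603000 + 199733000 + 99040000 = 1628775000
Sum of weights = 303 + 32 + 735 + 727 + 594 + 240 + 299 + 179 + 527 + 619 = 4255
Weighted mean = 1628775000 / 4255 = 382790.83
Difference (weighted minus unweighted) = 6690.8343

6690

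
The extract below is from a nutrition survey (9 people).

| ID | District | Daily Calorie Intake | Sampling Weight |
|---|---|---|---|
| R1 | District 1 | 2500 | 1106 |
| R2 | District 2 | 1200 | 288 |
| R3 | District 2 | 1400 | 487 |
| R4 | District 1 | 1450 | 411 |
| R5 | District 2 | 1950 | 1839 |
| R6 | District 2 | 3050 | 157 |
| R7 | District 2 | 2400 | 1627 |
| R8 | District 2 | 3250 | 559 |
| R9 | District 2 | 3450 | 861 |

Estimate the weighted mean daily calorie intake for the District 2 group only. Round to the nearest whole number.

District 2 rows: R2, R3, R5, R6, R7, R8, R9
Weighted sum = 1200×288 + 1400×487 + 1950×1839 + 3050×157 + 2400×1627 + 3250×559 + 3450×861
  = 345600 + 681800 + 3586050 + 478850 + 3904800 + 1816750 + 2970450 = 13784300
Sum of weights = 5818
Weighted mean = 13784300 / 5818 = 2369.2506

2369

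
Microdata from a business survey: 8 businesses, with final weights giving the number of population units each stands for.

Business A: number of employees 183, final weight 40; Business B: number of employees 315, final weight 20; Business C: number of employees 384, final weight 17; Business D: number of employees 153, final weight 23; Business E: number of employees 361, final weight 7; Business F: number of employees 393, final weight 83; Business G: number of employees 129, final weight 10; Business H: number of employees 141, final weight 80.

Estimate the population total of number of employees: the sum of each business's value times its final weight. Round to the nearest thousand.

71000

Weighted total = 183×40 + 315×20 + 384×17 + 153×23 + 361×7 + 393×83 + 129×10 + 141×80
  = 7320 + 6300 + 6528 + 3519 + 2527 + 32619 + 1290 + 11280 = 71383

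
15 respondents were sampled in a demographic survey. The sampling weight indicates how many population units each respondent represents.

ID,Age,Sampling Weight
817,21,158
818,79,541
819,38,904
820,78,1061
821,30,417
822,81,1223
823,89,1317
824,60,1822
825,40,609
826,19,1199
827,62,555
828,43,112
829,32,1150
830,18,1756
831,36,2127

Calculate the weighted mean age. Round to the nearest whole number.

Weighted sum = 732620
Sum of weights = 14951
Weighted mean = 732620 / 14951 = 49.001405

49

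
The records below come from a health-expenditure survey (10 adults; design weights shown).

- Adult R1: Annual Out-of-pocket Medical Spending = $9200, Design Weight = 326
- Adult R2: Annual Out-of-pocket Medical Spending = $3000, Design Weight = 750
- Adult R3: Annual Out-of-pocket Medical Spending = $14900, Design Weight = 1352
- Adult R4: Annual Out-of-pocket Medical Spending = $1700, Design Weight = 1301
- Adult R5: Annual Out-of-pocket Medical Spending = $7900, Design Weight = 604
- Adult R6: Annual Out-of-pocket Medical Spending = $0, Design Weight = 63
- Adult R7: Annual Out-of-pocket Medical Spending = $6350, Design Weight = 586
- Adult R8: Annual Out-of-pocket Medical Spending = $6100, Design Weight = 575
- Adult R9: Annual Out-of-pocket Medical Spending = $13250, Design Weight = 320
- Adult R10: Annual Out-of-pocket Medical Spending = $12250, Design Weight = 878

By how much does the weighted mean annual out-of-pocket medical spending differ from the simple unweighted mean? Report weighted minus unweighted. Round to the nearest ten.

620

Unweighted sum = 74650
Unweighted mean = 74650 / 10 = 7465
Weighted sum = 9200×326 + 3000×750 + 14900×1352 + 1700×1301 + 7900×604 + 0×63 + 6350×586 + 6100×575 + 13250×320 + 12250×878
  = 54601400
Sum of weights = 326 + 750 + 1352 + 1301 + 604 + 63 + 586 + 575 + 320 + 878 = 6755
Weighted mean = 54601400 / 6755 = 8083.1088
Difference (weighted minus unweighted) = 618.10881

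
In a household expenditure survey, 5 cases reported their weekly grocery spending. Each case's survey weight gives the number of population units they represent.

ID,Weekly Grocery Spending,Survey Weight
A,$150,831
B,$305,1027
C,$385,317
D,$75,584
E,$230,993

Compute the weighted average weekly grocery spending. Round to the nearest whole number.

Weighted sum = 150×831 + 305×1027 + 385×317 + 75×584 + 230×993
  = 124650 + 313235 + 122045 + 43800 + 228390 = 832120
Sum of weights = 831 + 1027 + 317 + 584 + 993 = 3752
Weighted mean = 832120 / 3752 = 221.78038

222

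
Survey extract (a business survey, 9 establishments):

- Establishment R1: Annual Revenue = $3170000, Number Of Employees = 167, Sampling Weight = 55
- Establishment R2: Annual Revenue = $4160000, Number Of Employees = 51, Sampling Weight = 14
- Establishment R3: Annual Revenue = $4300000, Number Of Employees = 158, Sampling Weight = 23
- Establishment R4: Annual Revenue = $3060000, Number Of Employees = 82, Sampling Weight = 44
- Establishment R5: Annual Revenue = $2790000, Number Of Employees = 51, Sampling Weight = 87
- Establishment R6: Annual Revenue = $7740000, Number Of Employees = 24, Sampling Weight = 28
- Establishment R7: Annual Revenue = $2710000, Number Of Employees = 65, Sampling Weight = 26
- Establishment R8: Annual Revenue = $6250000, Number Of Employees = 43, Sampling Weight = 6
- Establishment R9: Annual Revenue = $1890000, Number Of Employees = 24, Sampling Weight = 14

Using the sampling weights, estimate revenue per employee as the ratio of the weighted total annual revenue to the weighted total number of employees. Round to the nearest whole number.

43205

Σ wᵢ·y = 3170000×55 + 4160000×14 + 4300000×23 + 3060000×44 + 2790000×87 + 7740000×28 + 2710000×26 + 6250000×6 + 1890000×14
  = 174350000 + 58240000 + 98900000 + 134640000 + 242730000 + 216720000 + 70460000 + 37500000 + 26460000 = 1060000000
Σ wᵢ·x = 167×55 + 51×14 + 158×23 + 82×44 + 51×87 + 24×28 + 65×26 + 43×6 + 24×14
  = 9185 + 714 + 3634 + 3608 + 4437 + 672 + 1690 + 258 + 336 = 24534
Ratio = 1060000000 / 24534 = 43205.348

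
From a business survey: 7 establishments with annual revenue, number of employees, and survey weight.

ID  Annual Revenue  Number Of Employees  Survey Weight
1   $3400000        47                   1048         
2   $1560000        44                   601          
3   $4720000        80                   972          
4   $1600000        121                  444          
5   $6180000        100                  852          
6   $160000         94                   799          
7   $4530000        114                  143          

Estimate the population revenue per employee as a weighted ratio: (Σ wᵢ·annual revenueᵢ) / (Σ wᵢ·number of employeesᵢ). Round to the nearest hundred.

41300

Σ wᵢ·y = 3400000×1048 + 1560000×601 + 4720000×972 + 1600000×444 + 6180000×852 + 160000×799 + 4530000×143
  = 3563200000 + 937560000 + 4587840000 + 710400000 + 5265360000 + 127840000 + 647790000 = 15839990000
Σ wᵢ·x = 47×1048 + 44×601 + 80×972 + 121×444 + 100×852 + 94×799 + 114×143
  = 383792
Ratio = 15839990000 / 383792 = 41272.33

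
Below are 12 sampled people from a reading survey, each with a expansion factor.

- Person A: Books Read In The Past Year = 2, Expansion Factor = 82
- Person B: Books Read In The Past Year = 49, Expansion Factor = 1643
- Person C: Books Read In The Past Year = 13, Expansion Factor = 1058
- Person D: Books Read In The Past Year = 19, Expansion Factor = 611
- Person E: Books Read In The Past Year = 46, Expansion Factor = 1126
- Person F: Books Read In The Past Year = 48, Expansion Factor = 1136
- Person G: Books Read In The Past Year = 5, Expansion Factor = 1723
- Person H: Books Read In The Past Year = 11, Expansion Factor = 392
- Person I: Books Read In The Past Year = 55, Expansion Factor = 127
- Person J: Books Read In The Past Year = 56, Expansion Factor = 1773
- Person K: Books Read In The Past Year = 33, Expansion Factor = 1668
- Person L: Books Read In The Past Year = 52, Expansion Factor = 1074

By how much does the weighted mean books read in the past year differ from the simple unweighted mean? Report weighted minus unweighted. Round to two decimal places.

3.23

Unweighted sum = 2 + 49 + 13 + 19 + 46 + 48 + 5 + 11 + 55 + 56 + 33 + 52 = 389
Unweighted mean = 389 / 12 = 32.416667
Weighted sum = 2×82 + 49×1643 + 13×1058 + 19×611 + 46×1126 + 48×1136 + 5×1723 + 11×392 + 55×127 + 56×1773 + 33×1668 + 52×1074
  = 164 + 80507 + 13754 + 11609 + 51796 + 54528 + 8615 + 4312 + 6985 + 99288 + 55044 + 55848 = 442450
Sum of weights = 12413
Weighted mean = 442450 / 12413 = 35.644083
Difference (weighted minus unweighted) = 3.2274161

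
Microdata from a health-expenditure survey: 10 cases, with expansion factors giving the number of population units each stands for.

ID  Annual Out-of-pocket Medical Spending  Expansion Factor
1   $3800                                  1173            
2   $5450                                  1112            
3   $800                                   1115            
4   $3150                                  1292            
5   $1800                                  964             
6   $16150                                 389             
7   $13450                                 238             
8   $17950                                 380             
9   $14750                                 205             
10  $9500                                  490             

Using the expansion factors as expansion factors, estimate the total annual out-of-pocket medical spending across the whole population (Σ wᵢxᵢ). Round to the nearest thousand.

Weighted total = 3800×1173 + 5450×1112 + 800×1115 + 3150×1292 + 1800×964 + 16150×389 + 13450×238 + 17950×380 + 14750×205 + 9500×490
  = 4457400 + 6060400 + 892000 + 4069800 + 1735200 + 6282350 + 3201100 + 6821000 + 3023750 + 4655000 = 41198000

41198000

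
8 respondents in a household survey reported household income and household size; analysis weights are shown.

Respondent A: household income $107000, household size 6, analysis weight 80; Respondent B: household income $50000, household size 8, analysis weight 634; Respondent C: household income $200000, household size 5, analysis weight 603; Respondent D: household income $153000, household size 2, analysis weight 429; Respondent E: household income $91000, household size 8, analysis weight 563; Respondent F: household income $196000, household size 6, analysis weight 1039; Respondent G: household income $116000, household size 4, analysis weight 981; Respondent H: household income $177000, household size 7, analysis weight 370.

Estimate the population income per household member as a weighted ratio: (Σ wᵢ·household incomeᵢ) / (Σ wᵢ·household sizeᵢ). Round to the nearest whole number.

24765

Σ wᵢ·y = 107000×80 + 50000×634 + 200000×603 + 153000×429 + 91000×563 + 196000×1039 + 116000×981 + 177000×370
  = 8560000 + 31700000 + 120600000 + 65637000 + 51233000 + 203644000 + 113796000 + 65490000 = 660660000
Σ wᵢ·x = 26677
Ratio = 660660000 / 26677 = 24765.154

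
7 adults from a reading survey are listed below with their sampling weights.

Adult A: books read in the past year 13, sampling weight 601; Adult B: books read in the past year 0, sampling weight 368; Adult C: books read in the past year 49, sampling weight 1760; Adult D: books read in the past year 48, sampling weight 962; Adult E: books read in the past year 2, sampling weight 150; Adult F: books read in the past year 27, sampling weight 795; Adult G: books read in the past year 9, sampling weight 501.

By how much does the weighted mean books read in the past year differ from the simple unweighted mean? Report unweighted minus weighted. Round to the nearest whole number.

-11

Unweighted sum = 13 + 0 + 49 + 48 + 2 + 27 + 9 = 148
Unweighted mean = 148 / 7 = 21.142857
Weighted sum = 13×601 + 0×368 + 49×1760 + 48×962 + 2×150 + 27×795 + 9×501
  = 166503
Sum of weights = 5137
Weighted mean = 166503 / 5137 = 32.412498
Difference (unweighted minus weighted) = -11.26964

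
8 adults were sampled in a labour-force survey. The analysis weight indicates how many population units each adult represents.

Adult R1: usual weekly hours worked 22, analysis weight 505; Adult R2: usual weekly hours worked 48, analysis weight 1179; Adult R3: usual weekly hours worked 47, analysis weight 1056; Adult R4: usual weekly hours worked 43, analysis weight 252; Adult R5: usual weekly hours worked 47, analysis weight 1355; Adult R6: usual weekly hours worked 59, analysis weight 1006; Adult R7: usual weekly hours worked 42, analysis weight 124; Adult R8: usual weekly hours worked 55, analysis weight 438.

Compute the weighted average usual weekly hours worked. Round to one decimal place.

47.4

Weighted sum = 22×505 + 48×1179 + 47×1056 + 43×252 + 47×1355 + 59×1006 + 42×124 + 55×438
  = 280507
Sum of weights = 505 + 1179 + 1056 + 252 + 1355 + 1006 + 124 + 438 = 5915
Weighted mean = 280507 / 5915 = 47.422992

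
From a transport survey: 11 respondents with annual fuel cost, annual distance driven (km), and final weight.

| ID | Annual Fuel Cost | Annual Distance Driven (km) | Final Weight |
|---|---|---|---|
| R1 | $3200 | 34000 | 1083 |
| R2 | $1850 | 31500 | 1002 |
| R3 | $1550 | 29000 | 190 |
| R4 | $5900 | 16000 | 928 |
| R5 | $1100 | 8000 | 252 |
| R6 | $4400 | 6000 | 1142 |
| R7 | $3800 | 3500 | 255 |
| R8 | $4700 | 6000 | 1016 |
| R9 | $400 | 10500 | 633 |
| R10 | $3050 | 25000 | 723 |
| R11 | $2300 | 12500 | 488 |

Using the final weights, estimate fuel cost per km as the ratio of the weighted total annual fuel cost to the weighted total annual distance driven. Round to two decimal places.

0.19

Σ wᵢ·y = 3200×1083 + 1850×1002 + 1550×190 + 5900×928 + 1100×252 + 4400×1142 + 3800×255 + 4700×1016 + 400×633 + 3050×723 + 2300×488
  = 3465600 + 1853700 + 294500 + 5475200 + 277200 + 5024800 + 969000 + 4775200 + 253200 + 2205150 + 1122400 = 25715950
Σ wᵢ·x = 34000×1083 + 31500×1002 + 29000×190 + 16000×928 + 8000×252 + 6000×1142 + 3500×255 + 6000×1016 + 10500×633 + 25000×723 + 12500×488
  = 36822000 + 31563000 + 5510000 + 14848000 + 2016000 + 6852000 + 892500 + 6096000 + 6646500 + 18075000 + 6100000 = 135421000
Ratio = 25715950 / 135421000 = 0.18989632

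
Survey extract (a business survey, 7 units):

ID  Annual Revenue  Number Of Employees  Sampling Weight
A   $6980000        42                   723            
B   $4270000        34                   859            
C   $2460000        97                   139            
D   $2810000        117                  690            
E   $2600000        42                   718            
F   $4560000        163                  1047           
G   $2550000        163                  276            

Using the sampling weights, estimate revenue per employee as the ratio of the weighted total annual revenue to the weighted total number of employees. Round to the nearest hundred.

45900

Σ wᵢ·y = 6980000×723 + 4270000×859 + 2460000×139 + 2810000×690 + 2600000×718 + 4560000×1047 + 2550000×276
  = 5046540000 + 3667930000 + 341940000 + 1938900000 + 1866800000 + 4774320000 + 703800000 = 18340230000
Σ wᵢ·x = 399590
Ratio = 18340230000 / 399590 = 45897.62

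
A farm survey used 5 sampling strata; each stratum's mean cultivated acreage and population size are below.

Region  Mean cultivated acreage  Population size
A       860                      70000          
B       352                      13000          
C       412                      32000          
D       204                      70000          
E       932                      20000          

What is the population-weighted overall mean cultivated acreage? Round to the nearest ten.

Σ Nₕ·x̄ₕ = 860×70000 + 352×13000 + 412×32000 + 204×70000 + 932×20000
  = 110880000
Σ Nₕ = 70000 + 13000 + 32000 + 70000 + 20000 = 205000
Overall mean = 110880000 / 205000 = 540.87805

540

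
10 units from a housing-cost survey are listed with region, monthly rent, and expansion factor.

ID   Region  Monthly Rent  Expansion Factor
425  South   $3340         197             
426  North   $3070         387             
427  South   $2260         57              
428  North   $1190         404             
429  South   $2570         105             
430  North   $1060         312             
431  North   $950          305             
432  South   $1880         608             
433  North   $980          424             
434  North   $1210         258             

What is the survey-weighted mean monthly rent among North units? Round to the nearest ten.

1440

North rows: 426, 428, 430, 431, 433, 434
Weighted sum = 3070×387 + 1190×404 + 1060×312 + 950×305 + 980×424 + 1210×258
  = 1188090 + 480760 + 330720 + 289750 + 415520 + 312180 = 3017020
Sum of weights = 387 + 404 + 312 + 305 + 424 + 258 = 2090
Weighted mean = 3017020 / 2090 = 1443.5502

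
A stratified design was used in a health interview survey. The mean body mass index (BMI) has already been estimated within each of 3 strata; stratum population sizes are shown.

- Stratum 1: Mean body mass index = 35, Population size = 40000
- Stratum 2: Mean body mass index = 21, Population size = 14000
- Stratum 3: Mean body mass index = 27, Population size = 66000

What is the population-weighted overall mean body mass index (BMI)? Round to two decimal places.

Σ Nₕ·x̄ₕ = 35×40000 + 21×14000 + 27×66000
  = 1400000 + 294000 + 1782000 = 3476000
Σ Nₕ = 120000
Overall mean = 3476000 / 120000 = 28.966667

28.97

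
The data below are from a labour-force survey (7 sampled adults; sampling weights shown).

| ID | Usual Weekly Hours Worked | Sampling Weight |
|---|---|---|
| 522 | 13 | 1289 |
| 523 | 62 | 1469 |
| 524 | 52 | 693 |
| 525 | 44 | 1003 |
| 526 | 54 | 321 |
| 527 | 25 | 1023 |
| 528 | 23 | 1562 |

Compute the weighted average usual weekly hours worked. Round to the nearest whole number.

36

Weighted sum = 13×1289 + 62×1469 + 52×693 + 44×1003 + 54×321 + 25×1023 + 23×1562
  = 16757 + 91078 + 36036 + 44132 + 17334 + 25575 + 35926 = 266838
Sum of weights = 7360
Weighted mean = 266838 / 7360 = 36.255163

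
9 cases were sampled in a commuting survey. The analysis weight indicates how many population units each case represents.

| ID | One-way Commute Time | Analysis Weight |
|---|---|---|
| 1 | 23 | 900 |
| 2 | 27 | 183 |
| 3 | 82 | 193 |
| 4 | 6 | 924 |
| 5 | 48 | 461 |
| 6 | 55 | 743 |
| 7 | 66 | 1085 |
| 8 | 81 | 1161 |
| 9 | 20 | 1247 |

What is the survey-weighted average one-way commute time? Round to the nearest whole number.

44

Weighted sum = 300595
Sum of weights = 6897
Weighted mean = 300595 / 6897 = 43.583442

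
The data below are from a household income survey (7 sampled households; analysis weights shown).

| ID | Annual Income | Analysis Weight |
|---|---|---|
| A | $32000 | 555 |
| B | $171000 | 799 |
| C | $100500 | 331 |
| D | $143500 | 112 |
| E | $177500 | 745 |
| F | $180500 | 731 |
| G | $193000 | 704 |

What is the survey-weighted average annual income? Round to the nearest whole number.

151818

Weighted sum = 603781500
Sum of weights = 555 + 799 + 331 + 112 + 745 + 731 + 704 = 3977
Weighted mean = 603781500 / 3977 = 151818.33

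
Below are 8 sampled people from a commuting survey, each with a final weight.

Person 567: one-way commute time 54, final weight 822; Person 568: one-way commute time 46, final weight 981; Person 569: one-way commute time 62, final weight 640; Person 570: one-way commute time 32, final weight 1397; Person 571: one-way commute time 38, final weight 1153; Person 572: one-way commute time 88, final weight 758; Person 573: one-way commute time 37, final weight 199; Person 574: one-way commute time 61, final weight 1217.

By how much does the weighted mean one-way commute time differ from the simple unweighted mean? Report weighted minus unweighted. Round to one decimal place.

-1.2

Unweighted sum = 54 + 46 + 62 + 32 + 38 + 88 + 37 + 61 = 418
Unweighted mean = 418 / 8 = 52.25
Weighted sum = 54×822 + 46×981 + 62×640 + 32×1397 + 38×1153 + 88×758 + 37×199 + 61×1217
  = 366016
Sum of weights = 7167
Weighted mean = 366016 / 7167 = 51.069625
Difference (weighted minus unweighted) = -1.1803753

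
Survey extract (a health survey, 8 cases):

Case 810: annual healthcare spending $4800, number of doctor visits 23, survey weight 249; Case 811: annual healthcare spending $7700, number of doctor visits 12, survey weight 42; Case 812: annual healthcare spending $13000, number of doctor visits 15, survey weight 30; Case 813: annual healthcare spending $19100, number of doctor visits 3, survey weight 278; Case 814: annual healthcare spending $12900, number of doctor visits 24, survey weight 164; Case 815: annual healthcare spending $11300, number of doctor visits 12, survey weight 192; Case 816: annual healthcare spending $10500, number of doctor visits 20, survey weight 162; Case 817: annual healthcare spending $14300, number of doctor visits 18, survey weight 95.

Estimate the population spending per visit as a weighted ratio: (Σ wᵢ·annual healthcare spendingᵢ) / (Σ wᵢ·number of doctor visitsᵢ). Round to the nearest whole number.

Σ wᵢ·y = 4800×249 + 7700×42 + 13000×30 + 19100×278 + 12900×164 + 11300×192 + 10500×162 + 14300×95
  = 1195200 + 323400 + 390000 + 5309800 + 2115600 + 2169600 + 1701000 + 1358500 = 14563100
Σ wᵢ·x = 23×249 + 12×42 + 15×30 + 3×278 + 24×164 + 12×192 + 20×162 + 18×95
  = 5727 + 504 + 450 + 834 + 3936 + 2304 + 3240 + 1710 = 18705
Ratio = 14563100 / 18705 = 778.56723

779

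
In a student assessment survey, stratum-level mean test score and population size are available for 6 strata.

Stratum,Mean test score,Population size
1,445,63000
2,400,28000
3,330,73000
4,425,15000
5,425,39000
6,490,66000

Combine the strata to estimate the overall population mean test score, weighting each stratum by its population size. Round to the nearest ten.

420

Σ Nₕ·x̄ₕ = 118615000
Σ Nₕ = 284000
Overall mean = 118615000 / 284000 = 417.65845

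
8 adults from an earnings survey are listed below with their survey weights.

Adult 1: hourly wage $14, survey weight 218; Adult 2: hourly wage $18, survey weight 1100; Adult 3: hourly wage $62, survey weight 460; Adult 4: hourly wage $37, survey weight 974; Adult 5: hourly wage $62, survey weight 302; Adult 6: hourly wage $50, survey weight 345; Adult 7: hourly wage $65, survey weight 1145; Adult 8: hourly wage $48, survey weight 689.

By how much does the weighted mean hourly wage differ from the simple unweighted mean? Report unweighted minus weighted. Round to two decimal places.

0.38

Unweighted sum = 14 + 18 + 62 + 37 + 62 + 50 + 65 + 48 = 356
Unweighted mean = 356 / 8 = 44.5
Weighted sum = 14×218 + 18×1100 + 62×460 + 37×974 + 62×302 + 50×345 + 65×1145 + 48×689
  = 3052 + 19800 + 28520 + 36038 + 18724 + 17250 + 74425 + 33072 = 230881
Sum of weights = 218 + 1100 + 460 + 974 + 302 + 345 + 1145 + 689 = 5233
Weighted mean = 230881 / 5233 = 44.120199
Difference (unweighted minus weighted) = 0.37980126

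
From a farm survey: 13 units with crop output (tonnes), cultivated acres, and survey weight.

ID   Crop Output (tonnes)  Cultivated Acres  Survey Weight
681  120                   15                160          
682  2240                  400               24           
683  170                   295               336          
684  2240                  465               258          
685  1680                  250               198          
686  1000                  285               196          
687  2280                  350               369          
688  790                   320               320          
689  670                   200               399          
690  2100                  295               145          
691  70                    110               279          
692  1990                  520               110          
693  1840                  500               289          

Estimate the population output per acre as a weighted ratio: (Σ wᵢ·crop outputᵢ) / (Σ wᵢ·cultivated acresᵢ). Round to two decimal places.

Σ wᵢ·y = 3672780
Σ wᵢ·x = 922965
Ratio = 3672780 / 922965 = 3.9793275

3.98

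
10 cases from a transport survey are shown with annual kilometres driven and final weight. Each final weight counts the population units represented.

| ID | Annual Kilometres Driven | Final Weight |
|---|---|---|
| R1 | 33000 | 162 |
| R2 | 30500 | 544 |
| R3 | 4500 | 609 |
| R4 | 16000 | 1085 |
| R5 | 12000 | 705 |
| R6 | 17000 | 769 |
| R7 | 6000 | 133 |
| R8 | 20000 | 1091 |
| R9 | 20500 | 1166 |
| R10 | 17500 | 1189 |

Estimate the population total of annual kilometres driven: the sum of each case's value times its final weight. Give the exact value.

130900000

Weighted total = 33000×162 + 30500×544 + 4500×609 + 16000×1085 + 12000×705 + 17000×769 + 6000×133 + 20000×1091 + 20500×1166 + 17500×1189
  = 130900000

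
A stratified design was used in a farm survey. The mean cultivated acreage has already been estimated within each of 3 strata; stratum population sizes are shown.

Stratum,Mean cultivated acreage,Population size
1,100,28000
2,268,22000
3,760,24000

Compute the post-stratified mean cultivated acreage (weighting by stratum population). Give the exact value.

364

Σ Nₕ·x̄ₕ = 100×28000 + 268×22000 + 760×24000
  = 26936000
Σ Nₕ = 74000
Overall mean = 26936000 / 74000 = 364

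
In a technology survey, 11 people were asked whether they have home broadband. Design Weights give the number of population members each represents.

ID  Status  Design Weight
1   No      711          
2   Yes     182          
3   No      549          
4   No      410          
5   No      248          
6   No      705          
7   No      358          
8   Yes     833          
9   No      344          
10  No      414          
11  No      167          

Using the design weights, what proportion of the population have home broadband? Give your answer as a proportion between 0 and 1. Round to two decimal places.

0.21

Sum of weights for 'Yes' = 182 + 833 = 1015
Total weight = 711 + 182 + 549 + 410 + 248 + 705 + 358 + 833 + 344 + 414 + 167 = 4921
Weighted proportion = 1015 / 4921 = 0.20625889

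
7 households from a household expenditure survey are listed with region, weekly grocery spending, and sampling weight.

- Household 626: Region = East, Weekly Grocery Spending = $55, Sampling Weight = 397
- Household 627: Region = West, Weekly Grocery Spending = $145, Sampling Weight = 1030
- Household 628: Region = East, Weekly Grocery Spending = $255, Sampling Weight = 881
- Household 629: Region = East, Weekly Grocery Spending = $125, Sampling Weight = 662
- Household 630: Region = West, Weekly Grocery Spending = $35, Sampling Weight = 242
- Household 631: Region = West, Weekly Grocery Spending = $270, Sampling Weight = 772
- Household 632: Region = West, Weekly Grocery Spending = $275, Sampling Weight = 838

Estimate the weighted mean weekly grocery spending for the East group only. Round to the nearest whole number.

170

East rows: 626, 628, 629
Weighted sum = 55×397 + 255×881 + 125×662
  = 329240
Sum of weights = 397 + 881 + 662 = 1940
Weighted mean = 329240 / 1940 = 169.71134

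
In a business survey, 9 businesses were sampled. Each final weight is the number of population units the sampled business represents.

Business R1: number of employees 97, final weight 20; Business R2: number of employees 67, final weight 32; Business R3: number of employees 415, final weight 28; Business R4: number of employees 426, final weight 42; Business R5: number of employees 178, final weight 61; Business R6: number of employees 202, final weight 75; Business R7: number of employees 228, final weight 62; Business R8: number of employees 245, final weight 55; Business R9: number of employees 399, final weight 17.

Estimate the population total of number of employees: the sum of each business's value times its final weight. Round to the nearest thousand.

94000

Weighted total = 97×20 + 67×32 + 415×28 + 426×42 + 178×61 + 202×75 + 228×62 + 245×55 + 399×17
  = 1940 + 2144 + 11620 + 17892 + 10858 + 15150 + 14136 + 13475 + 6783 = 93998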